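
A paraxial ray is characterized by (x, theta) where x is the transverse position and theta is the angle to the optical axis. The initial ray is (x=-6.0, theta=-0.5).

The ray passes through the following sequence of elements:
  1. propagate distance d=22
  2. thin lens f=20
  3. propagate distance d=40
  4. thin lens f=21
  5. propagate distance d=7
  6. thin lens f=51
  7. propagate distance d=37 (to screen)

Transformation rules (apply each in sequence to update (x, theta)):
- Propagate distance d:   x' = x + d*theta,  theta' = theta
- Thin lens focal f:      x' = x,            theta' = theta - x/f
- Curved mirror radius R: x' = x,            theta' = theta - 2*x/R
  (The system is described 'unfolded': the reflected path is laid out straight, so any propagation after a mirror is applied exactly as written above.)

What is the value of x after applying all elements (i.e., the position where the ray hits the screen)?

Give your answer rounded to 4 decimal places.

Answer: 18.3592

Derivation:
Initial: x=-6.0000 theta=-0.5000
After 1 (propagate distance d=22): x=-17.0000 theta=-0.5000
After 2 (thin lens f=20): x=-17.0000 theta=0.3500
After 3 (propagate distance d=40): x=-3.0000 theta=0.3500
After 4 (thin lens f=21): x=-3.0000 theta=69/140 (≈0.4929)
After 5 (propagate distance d=7): x=0.4500 theta=69/140 (≈0.4929)
After 6 (thin lens f=51): x=0.4500 theta=288/595 (≈0.4840)
After 7 (propagate distance d=37 (to screen)): x=8739/476 (≈18.3592) theta=288/595 (≈0.4840)
Rounded to 4 decimal places: x = 18.3592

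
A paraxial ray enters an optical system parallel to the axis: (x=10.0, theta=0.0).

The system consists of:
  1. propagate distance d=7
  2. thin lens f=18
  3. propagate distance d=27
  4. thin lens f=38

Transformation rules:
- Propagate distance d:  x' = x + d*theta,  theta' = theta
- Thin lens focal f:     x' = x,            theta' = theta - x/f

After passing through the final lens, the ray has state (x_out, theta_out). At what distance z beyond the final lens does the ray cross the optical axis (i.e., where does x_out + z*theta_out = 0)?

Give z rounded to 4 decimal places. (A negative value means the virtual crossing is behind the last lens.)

Initial: x=10.0000 theta=0.0000
After 1 (propagate distance d=7): x=10.0000 theta=0.0000
After 2 (thin lens f=18): x=10.0000 theta=-5/9 (≈-0.5556)
After 3 (propagate distance d=27): x=-5.0000 theta=-5/9 (≈-0.5556)
After 4 (thin lens f=38): x=-5.0000 theta=-145/342 (≈-0.4240)
z_focus = -x_out/theta_out = -(-5.0000)/(-145/342) = -342/29 ≈ -11.7931
Rounded to 4 decimal places: z = -11.7931

Answer: -11.7931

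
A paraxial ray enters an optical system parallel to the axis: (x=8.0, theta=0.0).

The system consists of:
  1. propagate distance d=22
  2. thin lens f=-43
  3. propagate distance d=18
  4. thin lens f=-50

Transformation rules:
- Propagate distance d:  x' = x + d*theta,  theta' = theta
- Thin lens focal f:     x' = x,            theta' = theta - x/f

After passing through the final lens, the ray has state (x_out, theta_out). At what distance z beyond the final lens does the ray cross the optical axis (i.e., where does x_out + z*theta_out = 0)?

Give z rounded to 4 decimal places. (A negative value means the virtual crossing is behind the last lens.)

Answer: -27.4775

Derivation:
Initial: x=8.0000 theta=0.0000
After 1 (propagate distance d=22): x=8.0000 theta=0.0000
After 2 (thin lens f=-43): x=8.0000 theta=8/43 (≈0.1860)
After 3 (propagate distance d=18): x=488/43 (≈11.3488) theta=8/43 (≈0.1860)
After 4 (thin lens f=-50): x=488/43 (≈11.3488) theta=444/1075 (≈0.4130)
z_focus = -x_out/theta_out = -(488/43)/(444/1075) = -3050/111 ≈ -27.4775
Rounded to 4 decimal places: z = -27.4775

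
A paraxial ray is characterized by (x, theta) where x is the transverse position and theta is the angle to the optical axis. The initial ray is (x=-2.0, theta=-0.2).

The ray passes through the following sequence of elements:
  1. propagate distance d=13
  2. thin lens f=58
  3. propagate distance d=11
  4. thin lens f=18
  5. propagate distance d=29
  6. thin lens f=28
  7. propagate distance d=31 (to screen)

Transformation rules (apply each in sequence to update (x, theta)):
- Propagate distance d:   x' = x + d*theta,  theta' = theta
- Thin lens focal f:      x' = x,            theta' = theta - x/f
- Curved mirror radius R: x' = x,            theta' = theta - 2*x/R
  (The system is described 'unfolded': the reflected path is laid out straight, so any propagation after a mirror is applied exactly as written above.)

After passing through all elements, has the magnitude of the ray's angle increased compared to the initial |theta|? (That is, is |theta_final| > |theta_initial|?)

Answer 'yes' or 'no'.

Initial: x=-2.0000 theta=-0.2000
After 1 (propagate distance d=13): x=-4.6000 theta=-0.2000
After 2 (thin lens f=58): x=-4.6000 theta=-7/58 (≈-0.1207)
After 3 (propagate distance d=11): x=-1719/290 (≈-5.9276) theta=-7/58 (≈-0.1207)
After 4 (thin lens f=18): x=-1719/290 (≈-5.9276) theta=121/580 (≈0.2086)
After 5 (propagate distance d=29): x=71/580 (≈0.1224) theta=121/580 (≈0.2086)
After 6 (thin lens f=28): x=71/580 (≈0.1224) theta=3317/16240 (≈0.2042)
After 7 (propagate distance d=31 (to screen)): x=20963/3248 (≈6.4541) theta=3317/16240 (≈0.2042)
|theta_initial|=0.2000 |theta_final|=3317/16240 (≈0.2042) -> increased

Answer: yes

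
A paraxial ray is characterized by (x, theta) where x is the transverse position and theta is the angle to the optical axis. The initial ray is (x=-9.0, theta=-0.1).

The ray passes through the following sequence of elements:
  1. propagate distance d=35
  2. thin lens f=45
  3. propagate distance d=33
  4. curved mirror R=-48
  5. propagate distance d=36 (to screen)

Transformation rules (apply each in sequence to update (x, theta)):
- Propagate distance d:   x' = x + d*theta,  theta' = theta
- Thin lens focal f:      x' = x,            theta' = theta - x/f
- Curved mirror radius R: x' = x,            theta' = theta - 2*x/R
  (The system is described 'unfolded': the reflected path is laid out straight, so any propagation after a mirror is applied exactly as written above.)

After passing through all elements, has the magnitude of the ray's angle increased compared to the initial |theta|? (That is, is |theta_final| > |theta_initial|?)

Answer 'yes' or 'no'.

Answer: no

Derivation:
Initial: x=-9.0000 theta=-0.1000
After 1 (propagate distance d=35): x=-12.5000 theta=-0.1000
After 2 (thin lens f=45): x=-12.5000 theta=8/45 (≈0.1778)
After 3 (propagate distance d=33): x=-199/30 (≈-6.6333) theta=8/45 (≈0.1778)
After 4 (curved mirror R=-48): x=-199/30 (≈-6.6333) theta=-71/720 (≈-0.0986)
After 5 (propagate distance d=36 (to screen)): x=-611/60 (≈-10.1833) theta=-71/720 (≈-0.0986)
|theta_initial|=0.1000 |theta_final|=71/720 (≈0.0986) -> not increased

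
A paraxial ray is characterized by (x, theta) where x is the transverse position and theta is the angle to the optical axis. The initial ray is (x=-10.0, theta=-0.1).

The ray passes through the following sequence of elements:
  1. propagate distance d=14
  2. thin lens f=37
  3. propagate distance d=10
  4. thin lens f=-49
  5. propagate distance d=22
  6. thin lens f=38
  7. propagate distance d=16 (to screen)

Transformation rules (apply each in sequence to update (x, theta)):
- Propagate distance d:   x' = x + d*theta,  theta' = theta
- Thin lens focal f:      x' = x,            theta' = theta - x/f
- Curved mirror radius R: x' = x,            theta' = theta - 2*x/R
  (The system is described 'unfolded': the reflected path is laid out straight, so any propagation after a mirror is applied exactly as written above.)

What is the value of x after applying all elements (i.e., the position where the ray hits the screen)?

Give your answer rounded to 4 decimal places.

Answer: -4.8800

Derivation:
Initial: x=-10.0000 theta=-0.1000
After 1 (propagate distance d=14): x=-11.4000 theta=-0.1000
After 2 (thin lens f=37): x=-11.4000 theta=77/370 (≈0.2081)
After 3 (propagate distance d=10): x=-1724/185 (≈-9.3189) theta=77/370 (≈0.2081)
After 4 (thin lens f=-49): x=-1724/185 (≈-9.3189) theta=65/3626 (≈0.0179)
After 5 (propagate distance d=22): x=-80901/9065 (≈-8.9245) theta=65/3626 (≈0.0179)
After 6 (thin lens f=38): x=-80901/9065 (≈-8.9245) theta=43538/172235 (≈0.2528)
After 7 (propagate distance d=16 (to screen)): x=-120073/24605 (≈-4.8800) theta=43538/172235 (≈0.2528)
Rounded to 4 decimal places: x = -4.8800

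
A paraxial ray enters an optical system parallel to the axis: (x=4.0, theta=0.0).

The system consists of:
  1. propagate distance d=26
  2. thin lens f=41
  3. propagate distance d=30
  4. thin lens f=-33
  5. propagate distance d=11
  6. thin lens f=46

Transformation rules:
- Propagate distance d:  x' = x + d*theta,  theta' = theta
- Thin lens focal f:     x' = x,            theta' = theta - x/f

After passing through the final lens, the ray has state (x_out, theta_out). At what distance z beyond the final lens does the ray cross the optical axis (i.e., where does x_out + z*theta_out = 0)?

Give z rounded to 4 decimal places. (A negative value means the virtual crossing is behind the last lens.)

Initial: x=4.0000 theta=0.0000
After 1 (propagate distance d=26): x=4.0000 theta=0.0000
After 2 (thin lens f=41): x=4.0000 theta=-4/41 (≈-0.0976)
After 3 (propagate distance d=30): x=44/41 (≈1.0732) theta=-4/41 (≈-0.0976)
After 4 (thin lens f=-33): x=44/41 (≈1.0732) theta=-8/123 (≈-0.0650)
After 5 (propagate distance d=11): x=44/123 (≈0.3577) theta=-8/123 (≈-0.0650)
After 6 (thin lens f=46): x=44/123 (≈0.3577) theta=-206/2829 (≈-0.0728)
z_focus = -x_out/theta_out = -(44/123)/(-206/2829) = 506/103 ≈ 4.9126
Rounded to 4 decimal places: z = 4.9126

Answer: 4.9126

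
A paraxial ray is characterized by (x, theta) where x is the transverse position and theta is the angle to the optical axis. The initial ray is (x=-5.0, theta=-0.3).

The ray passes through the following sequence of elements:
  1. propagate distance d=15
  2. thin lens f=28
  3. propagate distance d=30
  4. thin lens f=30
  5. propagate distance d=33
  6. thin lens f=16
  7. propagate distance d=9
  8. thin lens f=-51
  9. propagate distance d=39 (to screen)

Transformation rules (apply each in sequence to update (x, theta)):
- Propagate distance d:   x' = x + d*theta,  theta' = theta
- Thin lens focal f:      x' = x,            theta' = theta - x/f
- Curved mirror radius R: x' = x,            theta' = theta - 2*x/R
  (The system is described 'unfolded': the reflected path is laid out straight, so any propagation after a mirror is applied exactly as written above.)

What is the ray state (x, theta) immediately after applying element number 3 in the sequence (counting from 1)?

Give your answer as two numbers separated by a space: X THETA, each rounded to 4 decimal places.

Initial: x=-5.0000 theta=-0.3000
After 1 (propagate distance d=15): x=-9.5000 theta=-0.3000
After 2 (thin lens f=28): x=-9.5000 theta=11/280 (≈0.0393)
After 3 (propagate distance d=30): x=-233/28 (≈-8.3214) theta=11/280 (≈0.0393)
Rounded to 4 decimal places: x = -8.3214, theta = 0.0393

Answer: -8.3214 0.0393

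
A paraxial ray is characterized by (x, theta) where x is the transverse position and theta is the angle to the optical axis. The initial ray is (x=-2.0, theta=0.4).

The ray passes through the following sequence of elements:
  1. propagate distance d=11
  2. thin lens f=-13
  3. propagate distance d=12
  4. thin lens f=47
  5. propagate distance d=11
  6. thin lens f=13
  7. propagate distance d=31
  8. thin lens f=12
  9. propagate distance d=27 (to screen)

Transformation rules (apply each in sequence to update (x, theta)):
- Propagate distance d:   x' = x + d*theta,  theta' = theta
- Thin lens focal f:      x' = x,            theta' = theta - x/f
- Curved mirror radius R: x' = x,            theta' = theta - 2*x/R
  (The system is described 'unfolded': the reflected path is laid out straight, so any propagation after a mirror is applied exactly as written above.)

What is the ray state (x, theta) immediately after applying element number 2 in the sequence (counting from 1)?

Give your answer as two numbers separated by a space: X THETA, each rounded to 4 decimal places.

Answer: 2.4000 0.5846

Derivation:
Initial: x=-2.0000 theta=0.4000
After 1 (propagate distance d=11): x=2.4000 theta=0.4000
After 2 (thin lens f=-13): x=2.4000 theta=38/65 (≈0.5846)
Rounded to 4 decimal places: x = 2.4000, theta = 0.5846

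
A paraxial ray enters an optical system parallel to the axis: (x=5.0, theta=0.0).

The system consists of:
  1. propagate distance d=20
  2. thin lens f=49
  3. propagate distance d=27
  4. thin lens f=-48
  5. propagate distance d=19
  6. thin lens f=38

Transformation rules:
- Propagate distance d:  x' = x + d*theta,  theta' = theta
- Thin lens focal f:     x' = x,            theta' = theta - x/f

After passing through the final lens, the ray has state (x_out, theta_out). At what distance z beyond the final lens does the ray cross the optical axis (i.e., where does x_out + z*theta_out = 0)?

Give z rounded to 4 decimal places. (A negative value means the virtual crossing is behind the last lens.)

Initial: x=5.0000 theta=0.0000
After 1 (propagate distance d=20): x=5.0000 theta=0.0000
After 2 (thin lens f=49): x=5.0000 theta=-5/49 (≈-0.1020)
After 3 (propagate distance d=27): x=110/49 (≈2.2449) theta=-5/49 (≈-0.1020)
After 4 (thin lens f=-48): x=110/49 (≈2.2449) theta=-65/1176 (≈-0.0553)
After 5 (propagate distance d=19): x=1405/1176 (≈1.1947) theta=-65/1176 (≈-0.0553)
After 6 (thin lens f=38): x=1405/1176 (≈1.1947) theta=-3875/44688 (≈-0.0867)
z_focus = -x_out/theta_out = -(1405/1176)/(-3875/44688) = 10678/775 ≈ 13.7781
Rounded to 4 decimal places: z = 13.7781

Answer: 13.7781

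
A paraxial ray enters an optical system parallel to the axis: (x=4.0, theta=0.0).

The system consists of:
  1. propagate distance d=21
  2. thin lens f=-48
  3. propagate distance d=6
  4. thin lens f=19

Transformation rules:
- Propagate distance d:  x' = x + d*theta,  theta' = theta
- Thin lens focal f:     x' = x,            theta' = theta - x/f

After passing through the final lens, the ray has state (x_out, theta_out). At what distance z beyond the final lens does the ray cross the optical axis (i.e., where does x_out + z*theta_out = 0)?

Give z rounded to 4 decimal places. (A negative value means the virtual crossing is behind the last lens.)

Initial: x=4.0000 theta=0.0000
After 1 (propagate distance d=21): x=4.0000 theta=0.0000
After 2 (thin lens f=-48): x=4.0000 theta=1/12 (≈0.0833)
After 3 (propagate distance d=6): x=4.5000 theta=1/12 (≈0.0833)
After 4 (thin lens f=19): x=4.5000 theta=-35/228 (≈-0.1535)
z_focus = -x_out/theta_out = -(4.5000)/(-35/228) = 1026/35 ≈ 29.3143
Rounded to 4 decimal places: z = 29.3143

Answer: 29.3143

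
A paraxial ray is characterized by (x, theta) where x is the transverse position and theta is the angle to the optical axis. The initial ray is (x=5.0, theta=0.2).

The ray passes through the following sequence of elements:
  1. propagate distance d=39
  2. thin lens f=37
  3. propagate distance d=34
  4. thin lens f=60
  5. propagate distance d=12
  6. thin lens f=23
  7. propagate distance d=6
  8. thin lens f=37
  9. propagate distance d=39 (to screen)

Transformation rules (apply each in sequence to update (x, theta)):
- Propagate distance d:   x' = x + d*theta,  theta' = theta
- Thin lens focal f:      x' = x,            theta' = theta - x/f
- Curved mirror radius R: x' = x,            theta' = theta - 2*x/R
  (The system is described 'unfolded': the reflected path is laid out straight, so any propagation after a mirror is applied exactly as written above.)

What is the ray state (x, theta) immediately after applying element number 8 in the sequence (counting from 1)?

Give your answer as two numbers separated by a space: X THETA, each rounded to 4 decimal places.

Initial: x=5.0000 theta=0.2000
After 1 (propagate distance d=39): x=12.8000 theta=0.2000
After 2 (thin lens f=37): x=12.8000 theta=-27/185 (≈-0.1459)
After 3 (propagate distance d=34): x=290/37 (≈7.8378) theta=-27/185 (≈-0.1459)
After 4 (thin lens f=60): x=290/37 (≈7.8378) theta=-307/1110 (≈-0.2766)
After 5 (propagate distance d=12): x=836/185 (≈4.5189) theta=-307/1110 (≈-0.2766)
After 6 (thin lens f=23): x=836/185 (≈4.5189) theta=-12077/25530 (≈-0.4731)
After 7 (propagate distance d=6): x=7151/4255 (≈1.6806) theta=-12077/25530 (≈-0.4731)
After 8 (thin lens f=37): x=7151/4255 (≈1.6806) theta=-97951/188922 (≈-0.5185)
Rounded to 4 decimal places: x = 1.6806, theta = -0.5185

Answer: 1.6806 -0.5185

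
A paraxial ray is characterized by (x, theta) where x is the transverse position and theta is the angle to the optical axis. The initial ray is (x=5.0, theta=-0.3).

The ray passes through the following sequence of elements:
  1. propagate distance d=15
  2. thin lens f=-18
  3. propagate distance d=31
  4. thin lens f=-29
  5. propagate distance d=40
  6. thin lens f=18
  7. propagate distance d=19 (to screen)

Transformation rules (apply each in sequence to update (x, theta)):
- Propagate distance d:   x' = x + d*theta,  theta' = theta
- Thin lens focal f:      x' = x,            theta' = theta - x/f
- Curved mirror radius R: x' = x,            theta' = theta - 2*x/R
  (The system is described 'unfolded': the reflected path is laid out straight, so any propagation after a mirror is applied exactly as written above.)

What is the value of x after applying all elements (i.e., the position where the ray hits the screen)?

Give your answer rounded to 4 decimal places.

Initial: x=5.0000 theta=-0.3000
After 1 (propagate distance d=15): x=0.5000 theta=-0.3000
After 2 (thin lens f=-18): x=0.5000 theta=-49/180 (≈-0.2722)
After 3 (propagate distance d=31): x=-1429/180 (≈-7.9389) theta=-49/180 (≈-0.2722)
After 4 (thin lens f=-29): x=-1429/180 (≈-7.9389) theta=-95/174 (≈-0.5460)
After 5 (propagate distance d=40): x=-155441/5220 (≈-29.7780) theta=-95/174 (≈-0.5460)
After 6 (thin lens f=18): x=-155441/5220 (≈-29.7780) theta=104141/93960 (≈1.1084)
After 7 (propagate distance d=19 (to screen)): x=-819259/93960 (≈-8.7192) theta=104141/93960 (≈1.1084)
Rounded to 4 decimal places: x = -8.7192

Answer: -8.7192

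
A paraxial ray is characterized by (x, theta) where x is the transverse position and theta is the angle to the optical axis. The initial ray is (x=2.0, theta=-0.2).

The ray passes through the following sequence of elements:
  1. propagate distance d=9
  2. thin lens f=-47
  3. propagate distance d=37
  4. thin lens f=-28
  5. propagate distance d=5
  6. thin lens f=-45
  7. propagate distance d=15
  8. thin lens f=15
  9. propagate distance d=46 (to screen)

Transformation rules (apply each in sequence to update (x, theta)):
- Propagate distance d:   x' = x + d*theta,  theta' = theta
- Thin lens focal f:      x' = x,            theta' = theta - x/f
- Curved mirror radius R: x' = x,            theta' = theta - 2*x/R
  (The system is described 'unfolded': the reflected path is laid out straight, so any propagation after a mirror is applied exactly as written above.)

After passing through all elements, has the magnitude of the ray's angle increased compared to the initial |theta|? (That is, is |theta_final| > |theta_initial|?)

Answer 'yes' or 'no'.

Answer: yes

Derivation:
Initial: x=2.0000 theta=-0.2000
After 1 (propagate distance d=9): x=0.2000 theta=-0.2000
After 2 (thin lens f=-47): x=0.2000 theta=-46/235 (≈-0.1957)
After 3 (propagate distance d=37): x=-331/47 (≈-7.0426) theta=-46/235 (≈-0.1957)
After 4 (thin lens f=-28): x=-331/47 (≈-7.0426) theta=-2943/6580 (≈-0.4473)
After 5 (propagate distance d=5): x=-12211/1316 (≈-9.2789) theta=-2943/6580 (≈-0.4473)
After 6 (thin lens f=-45): x=-12211/1316 (≈-9.2789) theta=-19349/29610 (≈-0.6535)
After 7 (propagate distance d=15): x=-75331/3948 (≈-19.0808) theta=-19349/29610 (≈-0.6535)
After 8 (thin lens f=15): x=-75331/3948 (≈-19.0808) theta=12211/19740 (≈0.6186)
After 9 (propagate distance d=46 (to screen)): x=185051/19740 (≈9.3744) theta=12211/19740 (≈0.6186)
|theta_initial|=0.2000 |theta_final|=12211/19740 (≈0.6186) -> increased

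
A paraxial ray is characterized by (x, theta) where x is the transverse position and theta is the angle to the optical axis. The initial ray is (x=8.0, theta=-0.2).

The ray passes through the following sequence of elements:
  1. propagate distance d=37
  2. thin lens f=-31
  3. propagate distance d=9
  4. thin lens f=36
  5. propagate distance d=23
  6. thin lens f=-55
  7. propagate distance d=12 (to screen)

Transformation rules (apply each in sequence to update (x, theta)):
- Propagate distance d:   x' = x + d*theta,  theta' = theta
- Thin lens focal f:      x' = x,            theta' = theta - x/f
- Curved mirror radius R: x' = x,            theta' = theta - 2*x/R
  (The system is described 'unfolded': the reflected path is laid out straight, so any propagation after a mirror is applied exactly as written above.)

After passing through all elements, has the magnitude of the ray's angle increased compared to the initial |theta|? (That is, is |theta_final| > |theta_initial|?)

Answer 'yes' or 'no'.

Initial: x=8.0000 theta=-0.2000
After 1 (propagate distance d=37): x=0.6000 theta=-0.2000
After 2 (thin lens f=-31): x=0.6000 theta=-28/155 (≈-0.1806)
After 3 (propagate distance d=9): x=-159/155 (≈-1.0258) theta=-28/155 (≈-0.1806)
After 4 (thin lens f=36): x=-159/155 (≈-1.0258) theta=-283/1860 (≈-0.1522)
After 5 (propagate distance d=23): x=-8417/1860 (≈-4.5253) theta=-283/1860 (≈-0.1522)
After 6 (thin lens f=-55): x=-8417/1860 (≈-4.5253) theta=-3997/17050 (≈-0.2344)
After 7 (propagate distance d=12 (to screen)): x=-750719/102300 (≈-7.3384) theta=-3997/17050 (≈-0.2344)
|theta_initial|=0.2000 |theta_final|=3997/17050 (≈0.2344) -> increased

Answer: yes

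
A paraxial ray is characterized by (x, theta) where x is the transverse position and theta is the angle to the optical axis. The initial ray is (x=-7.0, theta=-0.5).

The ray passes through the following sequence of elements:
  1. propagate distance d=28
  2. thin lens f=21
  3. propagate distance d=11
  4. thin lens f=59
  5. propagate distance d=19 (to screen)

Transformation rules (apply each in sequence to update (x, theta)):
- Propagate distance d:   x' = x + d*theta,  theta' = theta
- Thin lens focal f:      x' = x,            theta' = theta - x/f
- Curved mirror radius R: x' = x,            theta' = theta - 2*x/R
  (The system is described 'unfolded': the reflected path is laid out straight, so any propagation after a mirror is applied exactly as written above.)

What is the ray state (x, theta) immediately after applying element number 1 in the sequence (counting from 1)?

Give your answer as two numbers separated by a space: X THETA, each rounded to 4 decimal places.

Answer: -21.0000 -0.5000

Derivation:
Initial: x=-7.0000 theta=-0.5000
After 1 (propagate distance d=28): x=-21.0000 theta=-0.5000
Rounded to 4 decimal places: x = -21.0000, theta = -0.5000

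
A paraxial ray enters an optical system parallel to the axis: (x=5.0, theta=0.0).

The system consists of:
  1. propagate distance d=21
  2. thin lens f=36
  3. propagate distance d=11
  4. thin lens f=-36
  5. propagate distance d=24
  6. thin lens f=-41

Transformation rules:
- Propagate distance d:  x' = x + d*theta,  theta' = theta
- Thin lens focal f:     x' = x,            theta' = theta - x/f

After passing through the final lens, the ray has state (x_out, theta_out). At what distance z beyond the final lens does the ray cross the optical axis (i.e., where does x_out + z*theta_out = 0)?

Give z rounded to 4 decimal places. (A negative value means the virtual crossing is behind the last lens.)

Initial: x=5.0000 theta=0.0000
After 1 (propagate distance d=21): x=5.0000 theta=0.0000
After 2 (thin lens f=36): x=5.0000 theta=-5/36 (≈-0.1389)
After 3 (propagate distance d=11): x=125/36 (≈3.4722) theta=-5/36 (≈-0.1389)
After 4 (thin lens f=-36): x=125/36 (≈3.4722) theta=-55/1296 (≈-0.0424)
After 5 (propagate distance d=24): x=265/108 (≈2.4537) theta=-55/1296 (≈-0.0424)
After 6 (thin lens f=-41): x=265/108 (≈2.4537) theta=925/53136 (≈0.0174)
z_focus = -x_out/theta_out = -(265/108)/(925/53136) = -26076/185 ≈ -140.9514
Rounded to 4 decimal places: z = -140.9514

Answer: -140.9514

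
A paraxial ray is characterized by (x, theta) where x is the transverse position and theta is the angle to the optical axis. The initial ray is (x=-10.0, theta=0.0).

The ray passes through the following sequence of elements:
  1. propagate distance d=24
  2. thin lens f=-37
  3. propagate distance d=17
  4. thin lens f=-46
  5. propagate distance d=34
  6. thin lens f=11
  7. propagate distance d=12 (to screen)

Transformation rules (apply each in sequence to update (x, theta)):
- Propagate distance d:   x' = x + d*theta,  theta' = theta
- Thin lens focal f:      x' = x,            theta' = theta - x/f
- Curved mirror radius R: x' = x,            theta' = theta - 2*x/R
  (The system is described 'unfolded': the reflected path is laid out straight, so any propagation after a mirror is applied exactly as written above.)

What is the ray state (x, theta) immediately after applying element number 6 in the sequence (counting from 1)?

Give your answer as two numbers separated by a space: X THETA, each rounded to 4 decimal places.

Initial: x=-10.0000 theta=0.0000
After 1 (propagate distance d=24): x=-10.0000 theta=0.0000
After 2 (thin lens f=-37): x=-10.0000 theta=-10/37 (≈-0.2703)
After 3 (propagate distance d=17): x=-540/37 (≈-14.5946) theta=-10/37 (≈-0.2703)
After 4 (thin lens f=-46): x=-540/37 (≈-14.5946) theta=-500/851 (≈-0.5875)
After 5 (propagate distance d=34): x=-29420/851 (≈-34.5711) theta=-500/851 (≈-0.5875)
After 6 (thin lens f=11): x=-29420/851 (≈-34.5711) theta=1040/407 (≈2.5553)
Rounded to 4 decimal places: x = -34.5711, theta = 2.5553

Answer: -34.5711 2.5553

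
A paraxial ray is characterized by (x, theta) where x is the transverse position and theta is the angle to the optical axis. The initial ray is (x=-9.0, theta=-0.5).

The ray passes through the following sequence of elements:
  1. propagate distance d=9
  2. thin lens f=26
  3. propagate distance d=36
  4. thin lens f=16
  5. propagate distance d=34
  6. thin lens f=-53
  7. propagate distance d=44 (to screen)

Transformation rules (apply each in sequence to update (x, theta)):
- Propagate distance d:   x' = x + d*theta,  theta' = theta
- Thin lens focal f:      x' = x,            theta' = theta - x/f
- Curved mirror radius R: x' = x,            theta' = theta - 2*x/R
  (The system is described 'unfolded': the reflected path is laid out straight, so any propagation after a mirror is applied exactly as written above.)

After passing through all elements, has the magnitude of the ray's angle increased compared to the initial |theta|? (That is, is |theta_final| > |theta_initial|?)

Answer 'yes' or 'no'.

Answer: yes

Derivation:
Initial: x=-9.0000 theta=-0.5000
After 1 (propagate distance d=9): x=-13.5000 theta=-0.5000
After 2 (thin lens f=26): x=-13.5000 theta=1/52 (≈0.0192)
After 3 (propagate distance d=36): x=-333/26 (≈-12.8077) theta=1/52 (≈0.0192)
After 4 (thin lens f=16): x=-333/26 (≈-12.8077) theta=341/416 (≈0.8197)
After 5 (propagate distance d=34): x=15.0625 theta=341/416 (≈0.8197)
After 6 (thin lens f=-53): x=15.0625 theta=24339/22048 (≈1.1039)
After 7 (propagate distance d=44 (to screen)): x=701507/11024 (≈63.6345) theta=24339/22048 (≈1.1039)
|theta_initial|=0.5000 |theta_final|=24339/22048 (≈1.1039) -> increased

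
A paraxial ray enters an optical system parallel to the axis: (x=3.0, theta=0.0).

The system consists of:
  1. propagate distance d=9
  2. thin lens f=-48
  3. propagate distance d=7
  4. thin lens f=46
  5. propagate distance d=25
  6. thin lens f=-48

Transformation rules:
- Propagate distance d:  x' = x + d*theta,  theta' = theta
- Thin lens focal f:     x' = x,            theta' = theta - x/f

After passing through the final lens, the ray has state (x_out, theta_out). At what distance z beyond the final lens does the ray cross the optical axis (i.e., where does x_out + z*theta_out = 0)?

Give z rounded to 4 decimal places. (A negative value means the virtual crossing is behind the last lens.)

Initial: x=3.0000 theta=0.0000
After 1 (propagate distance d=9): x=3.0000 theta=0.0000
After 2 (thin lens f=-48): x=3.0000 theta=0.0625
After 3 (propagate distance d=7): x=3.4375 theta=0.0625
After 4 (thin lens f=46): x=3.4375 theta=-9/736 (≈-0.0122)
After 5 (propagate distance d=25): x=2305/736 (≈3.1318) theta=-9/736 (≈-0.0122)
After 6 (thin lens f=-48): x=2305/736 (≈3.1318) theta=1873/35328 (≈0.0530)
z_focus = -x_out/theta_out = -(2305/736)/(1873/35328) = -110640/1873 ≈ -59.0710
Rounded to 4 decimal places: z = -59.0710

Answer: -59.0710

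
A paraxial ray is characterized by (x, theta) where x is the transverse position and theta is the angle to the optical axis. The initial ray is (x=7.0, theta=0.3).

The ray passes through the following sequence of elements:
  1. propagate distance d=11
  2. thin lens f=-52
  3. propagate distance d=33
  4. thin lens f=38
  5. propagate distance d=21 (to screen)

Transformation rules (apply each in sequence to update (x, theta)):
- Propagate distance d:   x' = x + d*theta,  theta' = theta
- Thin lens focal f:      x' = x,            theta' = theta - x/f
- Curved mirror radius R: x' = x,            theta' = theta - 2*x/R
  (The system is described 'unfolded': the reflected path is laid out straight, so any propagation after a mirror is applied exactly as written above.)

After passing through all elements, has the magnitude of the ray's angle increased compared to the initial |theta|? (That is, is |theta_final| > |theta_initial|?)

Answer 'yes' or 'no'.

Initial: x=7.0000 theta=0.3000
After 1 (propagate distance d=11): x=10.3000 theta=0.3000
After 2 (thin lens f=-52): x=10.3000 theta=259/520 (≈0.4981)
After 3 (propagate distance d=33): x=13903/520 (≈26.7365) theta=259/520 (≈0.4981)
After 4 (thin lens f=38): x=13903/520 (≈26.7365) theta=-4061/19760 (≈-0.2055)
After 5 (propagate distance d=21 (to screen)): x=443033/19760 (≈22.4207) theta=-4061/19760 (≈-0.2055)
|theta_initial|=0.3000 |theta_final|=4061/19760 (≈0.2055) -> not increased

Answer: no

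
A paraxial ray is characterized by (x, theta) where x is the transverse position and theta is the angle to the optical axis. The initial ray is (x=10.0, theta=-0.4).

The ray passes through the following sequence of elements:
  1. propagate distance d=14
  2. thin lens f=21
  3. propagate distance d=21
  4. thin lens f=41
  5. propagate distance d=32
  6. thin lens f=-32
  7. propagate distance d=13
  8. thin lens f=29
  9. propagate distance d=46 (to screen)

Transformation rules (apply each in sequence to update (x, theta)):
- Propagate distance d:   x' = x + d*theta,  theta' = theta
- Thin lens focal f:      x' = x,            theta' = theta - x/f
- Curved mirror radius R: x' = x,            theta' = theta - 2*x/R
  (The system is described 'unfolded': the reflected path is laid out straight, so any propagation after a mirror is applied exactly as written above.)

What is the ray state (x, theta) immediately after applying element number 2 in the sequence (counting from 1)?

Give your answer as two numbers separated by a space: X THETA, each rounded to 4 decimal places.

Answer: 4.4000 -0.6095

Derivation:
Initial: x=10.0000 theta=-0.4000
After 1 (propagate distance d=14): x=4.4000 theta=-0.4000
After 2 (thin lens f=21): x=4.4000 theta=-64/105 (≈-0.6095)
Rounded to 4 decimal places: x = 4.4000, theta = -0.6095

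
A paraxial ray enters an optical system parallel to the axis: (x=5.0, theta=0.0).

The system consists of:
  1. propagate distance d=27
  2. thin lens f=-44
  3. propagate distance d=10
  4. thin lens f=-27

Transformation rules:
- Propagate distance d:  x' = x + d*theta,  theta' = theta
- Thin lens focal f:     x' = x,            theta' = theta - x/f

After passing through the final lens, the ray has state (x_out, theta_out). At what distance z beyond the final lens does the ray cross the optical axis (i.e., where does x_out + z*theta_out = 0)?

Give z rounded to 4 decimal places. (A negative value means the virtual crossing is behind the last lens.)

Initial: x=5.0000 theta=0.0000
After 1 (propagate distance d=27): x=5.0000 theta=0.0000
After 2 (thin lens f=-44): x=5.0000 theta=5/44 (≈0.1136)
After 3 (propagate distance d=10): x=135/22 (≈6.1364) theta=5/44 (≈0.1136)
After 4 (thin lens f=-27): x=135/22 (≈6.1364) theta=15/44 (≈0.3409)
z_focus = -x_out/theta_out = -(135/22)/(15/44) = -18.0000
Rounded to 4 decimal places: z = -18.0000

Answer: -18.0000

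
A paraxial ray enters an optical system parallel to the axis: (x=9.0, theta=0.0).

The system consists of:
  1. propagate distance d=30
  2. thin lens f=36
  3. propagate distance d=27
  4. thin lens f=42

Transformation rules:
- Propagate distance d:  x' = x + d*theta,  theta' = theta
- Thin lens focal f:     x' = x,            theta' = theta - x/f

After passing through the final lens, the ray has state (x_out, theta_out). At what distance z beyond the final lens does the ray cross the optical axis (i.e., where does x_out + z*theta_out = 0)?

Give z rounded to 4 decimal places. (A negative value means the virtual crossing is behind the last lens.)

Answer: 7.4118

Derivation:
Initial: x=9.0000 theta=0.0000
After 1 (propagate distance d=30): x=9.0000 theta=0.0000
After 2 (thin lens f=36): x=9.0000 theta=-0.2500
After 3 (propagate distance d=27): x=2.2500 theta=-0.2500
After 4 (thin lens f=42): x=2.2500 theta=-17/56 (≈-0.3036)
z_focus = -x_out/theta_out = -(2.2500)/(-17/56) = 126/17 ≈ 7.4118
Rounded to 4 decimal places: z = 7.4118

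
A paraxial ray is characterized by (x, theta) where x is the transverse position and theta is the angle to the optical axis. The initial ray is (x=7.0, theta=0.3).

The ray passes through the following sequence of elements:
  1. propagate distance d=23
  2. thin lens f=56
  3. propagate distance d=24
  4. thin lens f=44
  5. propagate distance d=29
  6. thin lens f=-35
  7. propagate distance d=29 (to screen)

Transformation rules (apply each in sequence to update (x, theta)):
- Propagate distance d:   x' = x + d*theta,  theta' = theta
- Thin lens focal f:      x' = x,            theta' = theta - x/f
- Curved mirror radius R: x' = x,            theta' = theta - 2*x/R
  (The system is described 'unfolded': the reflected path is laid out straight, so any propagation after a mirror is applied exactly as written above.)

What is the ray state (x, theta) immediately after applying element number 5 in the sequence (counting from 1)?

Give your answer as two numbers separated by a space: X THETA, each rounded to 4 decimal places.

Initial: x=7.0000 theta=0.3000
After 1 (propagate distance d=23): x=13.9000 theta=0.3000
After 2 (thin lens f=56): x=13.9000 theta=29/560 (≈0.0518)
After 3 (propagate distance d=24): x=106/7 (≈15.1429) theta=29/560 (≈0.0518)
After 4 (thin lens f=44): x=106/7 (≈15.1429) theta=-1801/6160 (≈-0.2924)
After 5 (propagate distance d=29): x=41051/6160 (≈6.6641) theta=-1801/6160 (≈-0.2924)
Rounded to 4 decimal places: x = 6.6641, theta = -0.2924

Answer: 6.6641 -0.2924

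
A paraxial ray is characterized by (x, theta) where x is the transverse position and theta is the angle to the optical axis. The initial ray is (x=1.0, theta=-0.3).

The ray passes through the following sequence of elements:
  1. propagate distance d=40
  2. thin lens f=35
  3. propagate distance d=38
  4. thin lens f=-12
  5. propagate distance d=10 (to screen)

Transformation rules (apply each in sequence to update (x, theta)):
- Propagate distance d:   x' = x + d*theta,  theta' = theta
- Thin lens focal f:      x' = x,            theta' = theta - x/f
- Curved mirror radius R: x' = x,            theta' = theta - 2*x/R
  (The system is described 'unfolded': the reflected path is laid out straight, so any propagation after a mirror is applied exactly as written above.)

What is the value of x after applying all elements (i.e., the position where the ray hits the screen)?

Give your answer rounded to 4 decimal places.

Answer: -19.0286

Derivation:
Initial: x=1.0000 theta=-0.3000
After 1 (propagate distance d=40): x=-11.0000 theta=-0.3000
After 2 (thin lens f=35): x=-11.0000 theta=1/70 (≈0.0143)
After 3 (propagate distance d=38): x=-366/35 (≈-10.4571) theta=1/70 (≈0.0143)
After 4 (thin lens f=-12): x=-366/35 (≈-10.4571) theta=-6/7 (≈-0.8571)
After 5 (propagate distance d=10 (to screen)): x=-666/35 (≈-19.0286) theta=-6/7 (≈-0.8571)
Rounded to 4 decimal places: x = -19.0286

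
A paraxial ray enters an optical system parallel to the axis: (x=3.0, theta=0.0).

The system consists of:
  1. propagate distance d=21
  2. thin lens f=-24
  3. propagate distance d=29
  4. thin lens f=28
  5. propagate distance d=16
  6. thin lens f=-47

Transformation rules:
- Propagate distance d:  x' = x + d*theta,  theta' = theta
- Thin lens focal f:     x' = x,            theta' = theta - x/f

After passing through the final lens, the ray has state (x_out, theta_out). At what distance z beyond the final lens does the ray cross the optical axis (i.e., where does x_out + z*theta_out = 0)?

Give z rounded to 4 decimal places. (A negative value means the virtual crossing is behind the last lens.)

Initial: x=3.0000 theta=0.0000
After 1 (propagate distance d=21): x=3.0000 theta=0.0000
After 2 (thin lens f=-24): x=3.0000 theta=0.1250
After 3 (propagate distance d=29): x=6.6250 theta=0.1250
After 4 (thin lens f=28): x=6.6250 theta=-25/224 (≈-0.1116)
After 5 (propagate distance d=16): x=271/56 (≈4.8393) theta=-25/224 (≈-0.1116)
After 6 (thin lens f=-47): x=271/56 (≈4.8393) theta=-13/1504 (≈-0.0086)
z_focus = -x_out/theta_out = -(271/56)/(-13/1504) = 50948/91 ≈ 559.8681
Rounded to 4 decimal places: z = 559.8681

Answer: 559.8681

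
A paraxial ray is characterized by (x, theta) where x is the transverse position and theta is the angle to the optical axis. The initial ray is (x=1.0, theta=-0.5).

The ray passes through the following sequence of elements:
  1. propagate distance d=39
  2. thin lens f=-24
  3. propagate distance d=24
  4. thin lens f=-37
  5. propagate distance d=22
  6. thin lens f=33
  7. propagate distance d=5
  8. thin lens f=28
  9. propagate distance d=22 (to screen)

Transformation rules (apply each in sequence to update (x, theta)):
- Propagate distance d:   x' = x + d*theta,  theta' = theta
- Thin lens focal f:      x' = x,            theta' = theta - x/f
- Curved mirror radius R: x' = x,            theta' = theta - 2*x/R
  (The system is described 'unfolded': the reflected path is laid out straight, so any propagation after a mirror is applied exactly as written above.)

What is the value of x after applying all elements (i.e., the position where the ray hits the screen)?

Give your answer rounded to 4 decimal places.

Answer: -8.4347

Derivation:
Initial: x=1.0000 theta=-0.5000
After 1 (propagate distance d=39): x=-18.5000 theta=-0.5000
After 2 (thin lens f=-24): x=-18.5000 theta=-61/48 (≈-1.2708)
After 3 (propagate distance d=24): x=-49.0000 theta=-61/48 (≈-1.2708)
After 4 (thin lens f=-37): x=-49.0000 theta=-4609/1776 (≈-2.5952)
After 5 (propagate distance d=22): x=-94211/888 (≈-106.0935) theta=-4609/1776 (≈-2.5952)
After 6 (thin lens f=33): x=-94211/888 (≈-106.0935) theta=36325/58608 (≈0.6198)
After 7 (propagate distance d=5): x=-6036301/58608 (≈-102.9945) theta=36325/58608 (≈0.6198)
After 8 (thin lens f=28): x=-6036301/58608 (≈-102.9945) theta=7053401/1641024 (≈4.2982)
After 9 (propagate distance d=22 (to screen)): x=-6920803/820512 (≈-8.4347) theta=7053401/1641024 (≈4.2982)
Rounded to 4 decimal places: x = -8.4347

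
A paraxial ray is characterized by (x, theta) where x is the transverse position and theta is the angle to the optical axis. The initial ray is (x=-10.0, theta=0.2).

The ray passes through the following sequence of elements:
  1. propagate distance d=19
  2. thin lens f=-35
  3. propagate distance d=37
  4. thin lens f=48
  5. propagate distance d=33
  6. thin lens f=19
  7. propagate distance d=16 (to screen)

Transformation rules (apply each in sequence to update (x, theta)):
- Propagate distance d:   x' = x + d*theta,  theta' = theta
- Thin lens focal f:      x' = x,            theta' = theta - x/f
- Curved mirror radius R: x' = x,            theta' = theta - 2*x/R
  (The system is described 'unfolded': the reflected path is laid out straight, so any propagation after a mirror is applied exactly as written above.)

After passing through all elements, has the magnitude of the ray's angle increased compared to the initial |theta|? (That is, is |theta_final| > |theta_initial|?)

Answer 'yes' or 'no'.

Initial: x=-10.0000 theta=0.2000
After 1 (propagate distance d=19): x=-6.2000 theta=0.2000
After 2 (thin lens f=-35): x=-6.2000 theta=4/175 (≈0.0229)
After 3 (propagate distance d=37): x=-937/175 (≈-5.3543) theta=4/175 (≈0.0229)
After 4 (thin lens f=48): x=-937/175 (≈-5.3543) theta=1129/8400 (≈0.1344)
After 5 (propagate distance d=33): x=-2573/2800 (≈-0.9189) theta=1129/8400 (≈0.1344)
After 6 (thin lens f=19): x=-2573/2800 (≈-0.9189) theta=2917/15960 (≈0.1828)
After 7 (propagate distance d=16 (to screen)): x=320059/159600 (≈2.0054) theta=2917/15960 (≈0.1828)
|theta_initial|=0.2000 |theta_final|=2917/15960 (≈0.1828) -> not increased

Answer: no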